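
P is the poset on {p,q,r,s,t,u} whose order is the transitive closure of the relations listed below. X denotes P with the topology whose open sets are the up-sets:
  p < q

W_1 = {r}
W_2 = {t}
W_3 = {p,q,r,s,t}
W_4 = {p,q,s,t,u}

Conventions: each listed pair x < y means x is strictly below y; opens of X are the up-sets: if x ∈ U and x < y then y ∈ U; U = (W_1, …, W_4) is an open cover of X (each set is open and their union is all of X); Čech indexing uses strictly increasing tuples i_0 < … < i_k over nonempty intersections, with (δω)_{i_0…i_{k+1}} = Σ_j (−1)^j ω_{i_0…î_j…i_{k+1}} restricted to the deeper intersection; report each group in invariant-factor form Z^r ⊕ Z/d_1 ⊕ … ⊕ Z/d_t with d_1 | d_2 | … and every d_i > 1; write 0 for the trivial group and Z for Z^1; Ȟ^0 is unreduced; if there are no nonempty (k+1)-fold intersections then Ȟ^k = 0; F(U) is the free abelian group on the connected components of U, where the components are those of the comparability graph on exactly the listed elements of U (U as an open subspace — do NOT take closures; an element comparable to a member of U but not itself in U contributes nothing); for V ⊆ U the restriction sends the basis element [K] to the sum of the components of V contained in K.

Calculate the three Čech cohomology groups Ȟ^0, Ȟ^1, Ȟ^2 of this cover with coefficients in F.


Ȟ^0 ≅ Z^5,  Ȟ^1 ≅ 0,  Ȟ^2 ≅ 0

nerve of the cover:
  W13={r} W23={t} W24={t} W34={p,q,s,t}
  W234={t}
components per intersection:
  W1: {r}
  W2: {t}
  W3: {p,q} {r} {s} {t}
  W4: {p,q} {s} {t} {u}
  W13: {r}
  W23: {t}
  W24: {t}
  W34: {p,q} {s} {t}
  W234: {t}
C dims 10,6,1; δ0: rk 5, SNF 1^5; δ1: rk 1, SNF 1^1
Ȟ^0 = (10 − 5) − 0 = 5, so Ȟ^0 ≅ Z^5
Ȟ^1 = (6 − 1) − 5 = 0, so Ȟ^1 ≅ 0
Ȟ^2 = (1 − 0) − 1 = 0, so Ȟ^2 ≅ 0


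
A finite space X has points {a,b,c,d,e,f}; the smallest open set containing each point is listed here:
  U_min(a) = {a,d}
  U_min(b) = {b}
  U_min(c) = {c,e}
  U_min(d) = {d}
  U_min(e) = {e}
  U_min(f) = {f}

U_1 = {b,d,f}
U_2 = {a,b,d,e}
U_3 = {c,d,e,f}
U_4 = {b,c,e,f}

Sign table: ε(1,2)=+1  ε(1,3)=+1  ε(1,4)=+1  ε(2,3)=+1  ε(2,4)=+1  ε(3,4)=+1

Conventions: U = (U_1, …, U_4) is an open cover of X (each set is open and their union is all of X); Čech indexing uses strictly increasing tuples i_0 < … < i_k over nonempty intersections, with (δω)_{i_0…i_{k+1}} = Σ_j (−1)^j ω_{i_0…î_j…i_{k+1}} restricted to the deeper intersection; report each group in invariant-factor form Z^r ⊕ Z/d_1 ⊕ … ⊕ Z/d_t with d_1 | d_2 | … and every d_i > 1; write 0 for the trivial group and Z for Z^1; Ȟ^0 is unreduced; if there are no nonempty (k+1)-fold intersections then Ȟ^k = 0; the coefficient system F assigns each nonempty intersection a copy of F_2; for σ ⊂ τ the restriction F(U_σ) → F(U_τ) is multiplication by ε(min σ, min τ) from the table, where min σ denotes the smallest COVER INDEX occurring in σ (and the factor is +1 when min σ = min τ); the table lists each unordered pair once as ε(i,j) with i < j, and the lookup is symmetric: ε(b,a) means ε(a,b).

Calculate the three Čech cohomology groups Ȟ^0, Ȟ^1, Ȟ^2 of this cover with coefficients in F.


intersection data:
  U12={b,d} U13={d,f} U14={b,f} U23={d,e} U24={b,e} U34={c,e,f}
  U123={d} U124={b} U134={f} U234={e}
C dims 4,6,4; δ0: rk_F2 3; δ1: rk_F2 3
Ȟ^0 = (4 − 3) − 0 = 1, so Ȟ^0 ≅ Z/2
Ȟ^1 = (6 − 3) − 3 = 0, so Ȟ^1 ≅ 0
Ȟ^2 = (4 − 0) − 3 = 1, so Ȟ^2 ≅ Z/2

Ȟ^0 ≅ Z/2,  Ȟ^1 ≅ 0,  Ȟ^2 ≅ Z/2


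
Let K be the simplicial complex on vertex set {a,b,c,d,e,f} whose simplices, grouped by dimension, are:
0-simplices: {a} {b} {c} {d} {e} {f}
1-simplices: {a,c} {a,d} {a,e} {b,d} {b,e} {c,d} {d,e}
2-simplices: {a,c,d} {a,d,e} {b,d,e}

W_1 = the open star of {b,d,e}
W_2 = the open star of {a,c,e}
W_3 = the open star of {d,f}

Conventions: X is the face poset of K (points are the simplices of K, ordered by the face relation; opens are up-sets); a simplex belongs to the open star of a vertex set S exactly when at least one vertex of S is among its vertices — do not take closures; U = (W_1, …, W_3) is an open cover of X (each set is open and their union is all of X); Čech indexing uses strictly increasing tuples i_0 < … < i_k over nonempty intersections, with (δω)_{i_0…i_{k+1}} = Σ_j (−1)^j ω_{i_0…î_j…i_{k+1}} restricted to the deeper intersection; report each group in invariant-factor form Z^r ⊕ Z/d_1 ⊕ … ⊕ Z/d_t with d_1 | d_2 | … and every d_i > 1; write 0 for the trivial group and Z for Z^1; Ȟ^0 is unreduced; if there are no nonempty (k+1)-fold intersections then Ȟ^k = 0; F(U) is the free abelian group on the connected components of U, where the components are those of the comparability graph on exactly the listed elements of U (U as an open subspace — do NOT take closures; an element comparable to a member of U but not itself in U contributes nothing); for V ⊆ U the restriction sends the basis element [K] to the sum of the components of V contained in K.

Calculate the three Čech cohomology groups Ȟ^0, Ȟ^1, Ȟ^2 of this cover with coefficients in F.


Ȟ^0 = Z^2, Ȟ^1 = 0 and Ȟ^2 = 0

cover nerve:
  W1={{b},{d},{e},{a,d},{a,e},{b,d},{b,e},{c,d},{d,e},{a,c,d},{a,d,e},{b,d,e}} W2={{a},{c},{e},{a,c},{a,d},{a,e},{b,e},{c,d},{d,e},{a,c,d},{a,d,e},{b,d,e}} W3={{d},{f},{a,d},{b,d},{c,d},{d,e},{a,c,d},{a,d,e},{b,d,e}}
  W12={{e},{a,d},{a,e},{b,e},{c,d},{d,e},{a,c,d},{a,d,e},{b,d,e}} W13={{d},{a,d},{b,d},{c,d},{d,e},{a,c,d},{a,d,e},{b,d,e}} W23={{a,d},{c,d},{d,e},{a,c,d},{a,d,e},{b,d,e}}
  W123={{a,d},{c,d},{d,e},{a,c,d},{a,d,e},{b,d,e}}
components per intersection:
  W1: {{b},{d},{e},{a,d},{a,e},{b,d},{b,e},{c,d},{d,e},{a,c,d},{a,d,e},{b,d,e}}
  W2: {{a},{c},{e},{a,c},{a,d},{a,e},{b,e},{c,d},{d,e},{a,c,d},{a,d,e},{b,d,e}}
  W3: {{d},{a,d},{b,d},{c,d},{d,e},{a,c,d},{a,d,e},{b,d,e}} {{f}}
  W12: {{e},{a,d},{a,e},{b,e},{c,d},{d,e},{a,c,d},{a,d,e},{b,d,e}}
  W13: {{d},{a,d},{b,d},{c,d},{d,e},{a,c,d},{a,d,e},{b,d,e}}
  W23: {{a,d},{c,d},{d,e},{a,c,d},{a,d,e},{b,d,e}}
  W123: {{a,d},{c,d},{d,e},{a,c,d},{a,d,e},{b,d,e}}
C dims 4,3,1; δ0: rk 2, SNF 1^2; δ1: rk 1, SNF 1^1
Ȟ^0: (4−2)−0=2 ⇒ Z^2
Ȟ^1: (3−1)−2=0 ⇒ 0
Ȟ^2: (1−0)−1=0 ⇒ 0


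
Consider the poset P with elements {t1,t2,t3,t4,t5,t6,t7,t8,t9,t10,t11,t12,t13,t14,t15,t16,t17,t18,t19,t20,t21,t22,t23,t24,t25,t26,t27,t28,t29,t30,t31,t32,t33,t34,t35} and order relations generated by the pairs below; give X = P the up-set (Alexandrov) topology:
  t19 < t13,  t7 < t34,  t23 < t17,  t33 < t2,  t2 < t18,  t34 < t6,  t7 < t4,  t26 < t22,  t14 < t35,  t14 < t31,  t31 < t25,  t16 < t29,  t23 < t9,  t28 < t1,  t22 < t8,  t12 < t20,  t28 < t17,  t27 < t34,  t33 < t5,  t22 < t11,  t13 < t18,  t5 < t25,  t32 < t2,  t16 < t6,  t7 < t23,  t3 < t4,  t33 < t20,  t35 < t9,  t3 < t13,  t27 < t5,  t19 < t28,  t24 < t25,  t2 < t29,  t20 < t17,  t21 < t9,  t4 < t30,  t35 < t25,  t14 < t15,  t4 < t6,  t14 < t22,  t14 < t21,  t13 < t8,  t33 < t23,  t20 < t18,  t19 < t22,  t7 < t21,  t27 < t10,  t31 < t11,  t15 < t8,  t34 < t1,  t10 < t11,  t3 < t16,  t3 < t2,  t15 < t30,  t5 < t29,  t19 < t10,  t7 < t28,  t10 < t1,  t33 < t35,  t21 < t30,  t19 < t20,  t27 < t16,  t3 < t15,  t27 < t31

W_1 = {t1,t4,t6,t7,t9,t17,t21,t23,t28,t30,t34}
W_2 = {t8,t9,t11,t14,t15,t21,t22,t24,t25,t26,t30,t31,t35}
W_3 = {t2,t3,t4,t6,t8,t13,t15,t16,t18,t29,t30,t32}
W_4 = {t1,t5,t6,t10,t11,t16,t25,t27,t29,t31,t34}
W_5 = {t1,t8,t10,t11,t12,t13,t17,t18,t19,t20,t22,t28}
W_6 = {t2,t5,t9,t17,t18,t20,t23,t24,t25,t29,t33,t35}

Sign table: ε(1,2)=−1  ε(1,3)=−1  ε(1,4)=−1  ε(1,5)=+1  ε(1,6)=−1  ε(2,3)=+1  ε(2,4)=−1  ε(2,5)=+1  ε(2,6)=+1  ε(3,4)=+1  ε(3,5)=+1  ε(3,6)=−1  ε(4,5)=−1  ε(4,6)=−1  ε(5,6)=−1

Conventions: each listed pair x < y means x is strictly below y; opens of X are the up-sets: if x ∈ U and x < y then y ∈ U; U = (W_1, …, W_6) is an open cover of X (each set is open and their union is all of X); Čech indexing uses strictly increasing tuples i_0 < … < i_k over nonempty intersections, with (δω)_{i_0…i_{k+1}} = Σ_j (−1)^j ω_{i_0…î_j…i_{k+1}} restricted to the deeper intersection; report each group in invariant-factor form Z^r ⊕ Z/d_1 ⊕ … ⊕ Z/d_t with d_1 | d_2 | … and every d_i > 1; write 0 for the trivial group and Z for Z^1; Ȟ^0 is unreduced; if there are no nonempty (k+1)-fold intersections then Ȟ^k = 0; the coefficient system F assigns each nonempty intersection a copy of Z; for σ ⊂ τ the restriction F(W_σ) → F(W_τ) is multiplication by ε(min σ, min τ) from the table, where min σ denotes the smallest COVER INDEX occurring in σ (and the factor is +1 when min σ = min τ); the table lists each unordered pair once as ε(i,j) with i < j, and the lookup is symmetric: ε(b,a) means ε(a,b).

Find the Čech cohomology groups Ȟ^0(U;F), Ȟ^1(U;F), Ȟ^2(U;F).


Ȟ^0(U;F) ≅ 0, Ȟ^1(U;F) ≅ Z/2 and Ȟ^2(U;F) ≅ Z

nerve simplices:
  W12={t9,t21,t30} W13={t4,t6,t30} W14={t1,t6,t34} W15={t1,t17,t28} W16={t9,t17,t23} W23={t8,t15,t30} W24={t11,t25,t31} W25={t8,t11,t22} W26={t9,t24,t25,t35} W34={t6,t16,t29} W35={t8,t13,t18} W36={t2,t18,t29} W45={t1,t10,t11} W46={t5,t25,t29} W56={t17,t18,t20}
  W123={t30} W126={t9} W134={t6} W145={t1} W156={t17} W235={t8} W245={t11} W246={t25} W346={t29} W356={t18}
C dims 6,15,10; δ0: rk 6, SNF 1^5·2; δ1: rk 9, SNF 1^9
degree 0: 6−6−0 = 0 → Ȟ^0 ≅ 0
degree 1: 15−9−6 = 0 plus torsion [2] → Ȟ^1 ≅ Z/2
degree 2: 10−0−9 = 1 → Ȟ^2 ≅ Z


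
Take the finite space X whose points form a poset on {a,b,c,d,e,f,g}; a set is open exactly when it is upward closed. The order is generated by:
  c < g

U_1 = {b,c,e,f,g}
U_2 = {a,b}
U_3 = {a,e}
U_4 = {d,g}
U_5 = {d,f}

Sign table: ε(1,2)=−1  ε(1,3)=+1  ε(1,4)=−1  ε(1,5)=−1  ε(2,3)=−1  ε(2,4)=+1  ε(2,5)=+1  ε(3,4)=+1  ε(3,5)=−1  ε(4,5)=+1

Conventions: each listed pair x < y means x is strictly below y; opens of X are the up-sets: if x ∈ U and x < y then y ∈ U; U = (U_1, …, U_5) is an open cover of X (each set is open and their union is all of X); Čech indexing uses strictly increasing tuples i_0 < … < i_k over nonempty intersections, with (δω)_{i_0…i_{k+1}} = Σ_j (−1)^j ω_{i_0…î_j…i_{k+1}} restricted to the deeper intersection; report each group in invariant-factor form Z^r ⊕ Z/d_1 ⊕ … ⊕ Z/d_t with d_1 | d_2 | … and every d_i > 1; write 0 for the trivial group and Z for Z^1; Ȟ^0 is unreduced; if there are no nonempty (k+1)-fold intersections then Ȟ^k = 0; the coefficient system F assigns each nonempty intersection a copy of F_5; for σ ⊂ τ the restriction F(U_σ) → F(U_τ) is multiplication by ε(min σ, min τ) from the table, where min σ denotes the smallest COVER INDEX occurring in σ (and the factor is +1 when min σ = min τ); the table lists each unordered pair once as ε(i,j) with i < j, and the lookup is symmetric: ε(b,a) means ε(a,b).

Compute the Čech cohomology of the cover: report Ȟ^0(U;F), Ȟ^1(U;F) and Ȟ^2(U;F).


Ȟ^0(U;F) ≅ Z/5; Ȟ^1(U;F) ≅ Z/5 ⊕ Z/5; Ȟ^2(U;F) ≅ 0

nerve of the cover:
  U12={b} U13={e} U14={g} U15={f} U23={a} U45={d}
C dims 5,6; δ0: rk_F5 4
Ȟ^0 = (5 − 4) − 0 = 1, so Ȟ^0 ≅ Z/5
Ȟ^1 = (6 − 0) − 4 = 2, so Ȟ^1 ≅ Z/5 ⊕ Z/5
Ȟ^2 = (0 − 0) − 0 = 0, so Ȟ^2 ≅ 0


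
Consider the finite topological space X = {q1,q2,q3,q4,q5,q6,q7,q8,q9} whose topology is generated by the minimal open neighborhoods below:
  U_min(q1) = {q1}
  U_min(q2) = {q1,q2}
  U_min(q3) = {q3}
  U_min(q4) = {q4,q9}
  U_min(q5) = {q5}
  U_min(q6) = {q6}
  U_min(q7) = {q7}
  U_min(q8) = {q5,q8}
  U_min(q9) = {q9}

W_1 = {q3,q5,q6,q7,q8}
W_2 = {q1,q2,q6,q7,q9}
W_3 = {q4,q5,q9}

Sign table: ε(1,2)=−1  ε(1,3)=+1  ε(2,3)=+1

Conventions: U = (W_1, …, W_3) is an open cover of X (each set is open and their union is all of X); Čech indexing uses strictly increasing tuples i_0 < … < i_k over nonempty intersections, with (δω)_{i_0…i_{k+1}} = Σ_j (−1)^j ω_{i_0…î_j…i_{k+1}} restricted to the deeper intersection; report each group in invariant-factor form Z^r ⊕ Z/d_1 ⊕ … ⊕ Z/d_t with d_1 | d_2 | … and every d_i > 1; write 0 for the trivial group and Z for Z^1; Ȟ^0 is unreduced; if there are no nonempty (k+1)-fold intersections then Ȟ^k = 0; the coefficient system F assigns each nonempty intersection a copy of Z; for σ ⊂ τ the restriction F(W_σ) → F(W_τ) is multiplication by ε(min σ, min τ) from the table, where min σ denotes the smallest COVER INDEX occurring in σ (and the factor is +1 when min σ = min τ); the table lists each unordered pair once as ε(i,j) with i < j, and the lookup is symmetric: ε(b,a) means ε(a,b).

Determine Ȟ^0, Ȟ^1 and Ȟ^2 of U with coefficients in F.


nerve simplices:
  W12={q6,q7} W13={q5} W23={q9}
C dims 3,3; δ0: rk 3, SNF 1^2·2
degree 0: 3−3−0 = 0 → Ȟ^0 ≅ 0
degree 1: 3−0−3 = 0 plus torsion [2] → Ȟ^1 ≅ Z/2
degree 2: 0−0−0 = 0 → Ȟ^2 ≅ 0

Ȟ^0 = 0,  Ȟ^1 = Z/2,  Ȟ^2 = 0


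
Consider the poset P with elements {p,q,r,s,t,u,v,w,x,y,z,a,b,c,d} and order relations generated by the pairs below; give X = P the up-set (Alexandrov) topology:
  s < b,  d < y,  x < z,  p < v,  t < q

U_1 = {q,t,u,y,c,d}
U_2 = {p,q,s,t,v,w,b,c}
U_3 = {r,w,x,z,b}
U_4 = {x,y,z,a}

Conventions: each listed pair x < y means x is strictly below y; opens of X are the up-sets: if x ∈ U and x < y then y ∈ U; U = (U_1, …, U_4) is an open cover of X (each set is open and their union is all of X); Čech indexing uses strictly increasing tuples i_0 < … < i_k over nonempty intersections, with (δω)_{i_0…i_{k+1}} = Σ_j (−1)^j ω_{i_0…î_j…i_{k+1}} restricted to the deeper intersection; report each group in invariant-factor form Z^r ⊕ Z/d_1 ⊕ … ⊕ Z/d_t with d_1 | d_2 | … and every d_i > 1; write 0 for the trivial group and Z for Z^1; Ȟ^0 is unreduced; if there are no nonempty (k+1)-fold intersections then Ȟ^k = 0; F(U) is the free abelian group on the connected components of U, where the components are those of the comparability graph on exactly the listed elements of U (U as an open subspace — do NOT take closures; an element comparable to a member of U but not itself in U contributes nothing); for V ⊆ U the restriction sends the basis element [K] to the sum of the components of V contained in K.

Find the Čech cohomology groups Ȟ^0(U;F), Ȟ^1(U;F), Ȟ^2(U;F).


cover nerve:
  U12={q,t,c} U14={y} U23={w,b} U34={x,z}
components per intersection:
  U1: {q,t} {u} {y,d} {c}
  U2: {p,v} {q,t} {s,b} {w} {c}
  U3: {r} {w} {x,z} {b}
  U4: {x,z} {y} {a}
  U12: {q,t} {c}
  U14: {y}
  U23: {w} {b}
  U34: {x,z}
C dims 16,6; δ0: rk 6, SNF 1^6
Ȟ^0: (16−6)−0=10 ⇒ Z^10
Ȟ^1: (6−0)−6=0 ⇒ 0
Ȟ^2: (0−0)−0=0 ⇒ 0

Ȟ^0(U;F) ≅ Z^10; Ȟ^1(U;F) ≅ 0; Ȟ^2(U;F) ≅ 0


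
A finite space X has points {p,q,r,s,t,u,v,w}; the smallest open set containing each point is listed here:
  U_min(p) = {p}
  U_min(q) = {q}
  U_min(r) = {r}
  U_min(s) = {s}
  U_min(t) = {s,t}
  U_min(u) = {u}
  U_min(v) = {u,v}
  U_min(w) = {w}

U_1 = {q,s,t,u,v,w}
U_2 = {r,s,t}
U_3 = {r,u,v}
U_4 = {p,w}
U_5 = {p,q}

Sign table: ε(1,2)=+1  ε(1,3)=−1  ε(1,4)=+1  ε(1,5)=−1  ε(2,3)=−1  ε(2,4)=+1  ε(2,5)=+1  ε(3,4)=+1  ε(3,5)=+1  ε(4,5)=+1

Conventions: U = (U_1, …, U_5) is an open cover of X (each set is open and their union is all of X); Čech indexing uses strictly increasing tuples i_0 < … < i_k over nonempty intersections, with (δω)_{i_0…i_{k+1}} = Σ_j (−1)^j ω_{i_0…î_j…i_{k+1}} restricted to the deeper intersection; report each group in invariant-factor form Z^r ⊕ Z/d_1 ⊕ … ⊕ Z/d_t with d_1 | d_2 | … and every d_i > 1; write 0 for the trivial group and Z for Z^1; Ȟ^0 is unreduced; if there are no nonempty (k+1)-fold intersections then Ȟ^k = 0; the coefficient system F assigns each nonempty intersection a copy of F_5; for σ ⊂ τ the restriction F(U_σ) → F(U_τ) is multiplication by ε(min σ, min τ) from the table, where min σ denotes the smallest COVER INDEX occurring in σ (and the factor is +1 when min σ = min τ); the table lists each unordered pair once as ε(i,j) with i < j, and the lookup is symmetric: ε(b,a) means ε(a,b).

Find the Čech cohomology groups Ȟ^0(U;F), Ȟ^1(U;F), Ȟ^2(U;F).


Ȟ^0 ≅ 0; Ȟ^1 ≅ Z/5; Ȟ^2 ≅ 0

nerve of the cover:
  U12={s,t} U13={u,v} U14={w} U15={q} U23={r} U45={p}
C dims 5,6; δ0: rk_F5 5
Ȟ^0 = (5 − 5) − 0 = 0, so Ȟ^0 ≅ 0
Ȟ^1 = (6 − 0) − 5 = 1, so Ȟ^1 ≅ Z/5
Ȟ^2 = (0 − 0) − 0 = 0, so Ȟ^2 ≅ 0


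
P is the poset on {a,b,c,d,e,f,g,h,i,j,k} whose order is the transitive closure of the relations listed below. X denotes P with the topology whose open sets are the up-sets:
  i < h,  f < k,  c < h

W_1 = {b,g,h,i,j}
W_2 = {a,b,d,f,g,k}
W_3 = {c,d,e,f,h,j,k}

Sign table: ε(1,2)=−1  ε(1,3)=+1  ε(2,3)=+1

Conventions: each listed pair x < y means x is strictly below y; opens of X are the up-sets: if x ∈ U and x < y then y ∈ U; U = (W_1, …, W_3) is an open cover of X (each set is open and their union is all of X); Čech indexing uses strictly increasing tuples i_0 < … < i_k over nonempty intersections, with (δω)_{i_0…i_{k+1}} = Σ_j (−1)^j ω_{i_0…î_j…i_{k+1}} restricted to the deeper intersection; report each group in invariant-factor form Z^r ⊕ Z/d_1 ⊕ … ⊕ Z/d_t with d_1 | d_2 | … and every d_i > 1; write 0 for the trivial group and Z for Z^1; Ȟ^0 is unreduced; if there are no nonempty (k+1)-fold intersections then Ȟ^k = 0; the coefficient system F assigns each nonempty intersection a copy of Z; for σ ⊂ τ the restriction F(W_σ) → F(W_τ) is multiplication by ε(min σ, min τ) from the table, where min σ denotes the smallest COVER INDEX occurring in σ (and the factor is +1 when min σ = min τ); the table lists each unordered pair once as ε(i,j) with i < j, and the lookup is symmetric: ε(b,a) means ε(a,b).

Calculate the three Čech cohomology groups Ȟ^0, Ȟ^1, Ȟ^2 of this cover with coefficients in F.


cover nerve:
  W12={b,g} W13={h,j} W23={d,f,k}
C dims 3,3; δ0: rk 3, SNF 1^2·2
Ȟ^0: (3−3)−0=0 ⇒ 0
Ȟ^1: (3−0)−3=0 plus torsion [2] ⇒ Z/2
Ȟ^2: (0−0)−0=0 ⇒ 0

Ȟ^0(U;F) ≅ 0,  Ȟ^1(U;F) ≅ Z/2,  Ȟ^2(U;F) ≅ 0


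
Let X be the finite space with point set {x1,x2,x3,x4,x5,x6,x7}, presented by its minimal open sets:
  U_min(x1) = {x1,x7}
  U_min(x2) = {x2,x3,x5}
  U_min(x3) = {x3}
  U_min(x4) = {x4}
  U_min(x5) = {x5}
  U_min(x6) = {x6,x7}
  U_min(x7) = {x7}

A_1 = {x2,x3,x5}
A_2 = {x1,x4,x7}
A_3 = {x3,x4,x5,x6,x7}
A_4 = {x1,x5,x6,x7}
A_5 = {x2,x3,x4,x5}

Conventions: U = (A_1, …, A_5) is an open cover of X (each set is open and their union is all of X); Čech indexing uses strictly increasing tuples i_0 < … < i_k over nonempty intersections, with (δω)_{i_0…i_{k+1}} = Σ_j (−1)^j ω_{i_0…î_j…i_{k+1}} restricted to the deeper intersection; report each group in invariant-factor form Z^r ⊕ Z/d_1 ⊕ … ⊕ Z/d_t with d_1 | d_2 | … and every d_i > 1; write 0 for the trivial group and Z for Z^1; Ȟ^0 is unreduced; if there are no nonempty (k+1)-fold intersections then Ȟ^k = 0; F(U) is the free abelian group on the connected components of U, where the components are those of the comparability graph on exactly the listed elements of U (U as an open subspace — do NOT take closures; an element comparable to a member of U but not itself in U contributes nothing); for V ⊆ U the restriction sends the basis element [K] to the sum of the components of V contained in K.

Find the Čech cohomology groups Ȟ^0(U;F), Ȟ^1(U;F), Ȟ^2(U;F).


nerve of the cover:
  A13={x3,x5} A14={x5} A15={x2,x3,x5} A23={x4,x7} A24={x1,x7} A25={x4} A34={x5,x6,x7} A35={x3,x4,x5} A45={x5}
  A134={x5} A135={x3,x5} A145={x5} A234={x7} A235={x4} A345={x5}
  A1345={x5}
components per intersection:
  A1: {x2,x3,x5}
  A2: {x1,x7} {x4}
  A3: {x3} {x4} {x5} {x6,x7}
  A4: {x1,x6,x7} {x5}
  A5: {x2,x3,x5} {x4}
  A13: {x3} {x5}
  A14: {x5}
  A15: {x2,x3,x5}
  A23: {x4} {x7}
  A24: {x1,x7}
  A25: {x4}
  A34: {x5} {x6,x7}
  A35: {x3} {x4} {x5}
  A45: {x5}
  A134: {x5}
  A135: {x3} {x5}
  A145: {x5}
  A234: {x7}
  A235: {x4}
  A345: {x5}
  A1345: {x5}
C dims 11,14,7,1; δ0: rk 8, SNF 1^8; δ1: rk 6, SNF 1^6; δ2: rk 1, SNF 1^1
Ȟ^0 = (11 − 8) − 0 = 3, so Ȟ^0 ≅ Z^3
Ȟ^1 = (14 − 6) − 8 = 0, so Ȟ^1 ≅ 0
Ȟ^2 = (7 − 1) − 6 = 0, so Ȟ^2 ≅ 0

Ȟ^0(U;F) ≅ Z^3, Ȟ^1(U;F) ≅ 0 and Ȟ^2(U;F) ≅ 0


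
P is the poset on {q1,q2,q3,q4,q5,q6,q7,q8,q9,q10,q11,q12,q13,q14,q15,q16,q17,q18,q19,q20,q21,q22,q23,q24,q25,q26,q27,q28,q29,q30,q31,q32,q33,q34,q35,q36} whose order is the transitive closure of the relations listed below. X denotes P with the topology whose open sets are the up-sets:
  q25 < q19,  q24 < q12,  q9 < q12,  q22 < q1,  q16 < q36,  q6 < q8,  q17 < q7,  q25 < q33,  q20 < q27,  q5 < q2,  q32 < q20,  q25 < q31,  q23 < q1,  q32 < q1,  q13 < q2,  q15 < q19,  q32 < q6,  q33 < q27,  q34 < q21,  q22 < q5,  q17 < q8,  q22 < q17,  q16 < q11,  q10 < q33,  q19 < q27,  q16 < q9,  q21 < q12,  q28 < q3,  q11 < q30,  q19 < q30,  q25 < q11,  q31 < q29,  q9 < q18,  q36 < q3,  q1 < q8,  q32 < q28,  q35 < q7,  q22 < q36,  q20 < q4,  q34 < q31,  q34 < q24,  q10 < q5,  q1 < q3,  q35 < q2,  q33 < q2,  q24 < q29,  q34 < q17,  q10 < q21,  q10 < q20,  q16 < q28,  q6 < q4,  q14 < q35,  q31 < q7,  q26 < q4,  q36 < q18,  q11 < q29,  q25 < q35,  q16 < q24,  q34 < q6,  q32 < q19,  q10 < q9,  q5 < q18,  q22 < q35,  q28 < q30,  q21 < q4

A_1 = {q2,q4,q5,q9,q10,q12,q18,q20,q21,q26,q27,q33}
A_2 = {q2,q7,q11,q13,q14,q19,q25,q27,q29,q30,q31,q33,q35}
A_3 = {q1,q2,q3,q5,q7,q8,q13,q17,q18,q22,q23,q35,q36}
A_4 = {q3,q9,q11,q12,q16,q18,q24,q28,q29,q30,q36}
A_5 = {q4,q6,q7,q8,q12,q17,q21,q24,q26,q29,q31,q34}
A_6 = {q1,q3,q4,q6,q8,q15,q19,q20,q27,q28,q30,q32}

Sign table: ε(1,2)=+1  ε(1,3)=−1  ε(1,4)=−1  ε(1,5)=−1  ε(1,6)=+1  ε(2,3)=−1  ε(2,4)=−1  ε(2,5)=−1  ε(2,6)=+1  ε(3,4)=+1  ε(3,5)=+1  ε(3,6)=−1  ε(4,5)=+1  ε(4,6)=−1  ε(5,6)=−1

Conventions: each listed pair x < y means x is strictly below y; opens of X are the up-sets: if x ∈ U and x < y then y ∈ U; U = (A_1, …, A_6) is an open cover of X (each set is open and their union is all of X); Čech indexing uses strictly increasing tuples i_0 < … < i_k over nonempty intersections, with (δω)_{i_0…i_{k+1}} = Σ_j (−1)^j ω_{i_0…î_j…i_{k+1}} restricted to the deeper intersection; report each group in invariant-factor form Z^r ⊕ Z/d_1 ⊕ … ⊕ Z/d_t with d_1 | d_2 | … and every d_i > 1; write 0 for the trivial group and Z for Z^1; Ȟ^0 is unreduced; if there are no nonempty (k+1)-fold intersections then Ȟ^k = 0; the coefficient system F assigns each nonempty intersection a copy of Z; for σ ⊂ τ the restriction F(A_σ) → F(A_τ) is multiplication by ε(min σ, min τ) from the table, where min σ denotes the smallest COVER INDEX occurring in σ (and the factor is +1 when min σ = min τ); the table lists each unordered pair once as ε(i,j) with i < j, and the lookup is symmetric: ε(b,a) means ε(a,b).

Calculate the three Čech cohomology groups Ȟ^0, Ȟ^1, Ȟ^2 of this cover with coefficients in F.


Ȟ^0 ≅ Z,  Ȟ^1 ≅ 0,  Ȟ^2 ≅ Z/2

nonempty overlaps:
  A12={q2,q27,q33} A13={q2,q5,q18} A14={q9,q12,q18} A15={q4,q12,q21,q26} A16={q4,q20,q27} A23={q2,q7,q13,q35} A24={q11,q29,q30} A25={q7,q29,q31} A26={q19,q27,q30} A34={q3,q18,q36} A35={q7,q8,q17} A36={q1,q3,q8} A45={q12,q24,q29} A46={q3,q28,q30} A56={q4,q6,q8}
  A123={q2} A126={q27} A134={q18} A145={q12} A156={q4} A235={q7} A245={q29} A246={q30} A346={q3} A356={q8}
C dims 6,15,10; δ0: rk 5, SNF 1^5; δ1: rk 10, SNF 1^9·2
degree 0: 6−5−0 = 1 → Ȟ^0 ≅ Z
degree 1: 15−10−5 = 0 → Ȟ^1 ≅ 0
degree 2: 10−0−10 = 0 plus torsion [2] → Ȟ^2 ≅ Z/2


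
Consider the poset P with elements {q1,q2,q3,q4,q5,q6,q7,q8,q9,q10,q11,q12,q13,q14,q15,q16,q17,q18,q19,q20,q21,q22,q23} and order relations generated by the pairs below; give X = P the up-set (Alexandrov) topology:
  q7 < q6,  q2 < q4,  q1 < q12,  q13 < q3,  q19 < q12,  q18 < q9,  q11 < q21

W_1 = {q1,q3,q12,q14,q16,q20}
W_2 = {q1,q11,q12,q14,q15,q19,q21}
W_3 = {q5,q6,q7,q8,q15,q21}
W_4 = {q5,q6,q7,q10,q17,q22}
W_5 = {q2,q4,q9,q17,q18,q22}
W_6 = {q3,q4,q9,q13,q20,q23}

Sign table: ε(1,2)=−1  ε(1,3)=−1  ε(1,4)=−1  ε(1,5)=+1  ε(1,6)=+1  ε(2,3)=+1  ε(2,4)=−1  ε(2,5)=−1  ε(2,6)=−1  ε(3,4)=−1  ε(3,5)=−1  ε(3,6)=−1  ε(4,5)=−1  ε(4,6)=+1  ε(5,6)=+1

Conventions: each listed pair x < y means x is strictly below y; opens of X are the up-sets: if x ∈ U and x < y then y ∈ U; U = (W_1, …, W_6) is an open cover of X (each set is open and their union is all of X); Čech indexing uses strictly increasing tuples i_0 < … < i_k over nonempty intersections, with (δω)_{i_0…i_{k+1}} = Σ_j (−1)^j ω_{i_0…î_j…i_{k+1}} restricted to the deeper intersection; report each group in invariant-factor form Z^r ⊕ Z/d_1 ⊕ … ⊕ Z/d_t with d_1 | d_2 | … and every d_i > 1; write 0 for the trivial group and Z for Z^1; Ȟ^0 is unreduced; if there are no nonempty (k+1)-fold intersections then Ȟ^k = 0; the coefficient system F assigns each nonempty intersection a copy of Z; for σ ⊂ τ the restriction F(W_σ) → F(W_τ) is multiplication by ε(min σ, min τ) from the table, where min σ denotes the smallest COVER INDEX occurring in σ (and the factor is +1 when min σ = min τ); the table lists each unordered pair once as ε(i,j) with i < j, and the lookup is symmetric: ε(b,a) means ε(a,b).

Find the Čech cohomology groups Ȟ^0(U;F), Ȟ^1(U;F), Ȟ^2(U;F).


nonempty intersections:
  W12={q1,q12,q14} W16={q3,q20} W23={q15,q21} W34={q5,q6,q7} W45={q17,q22} W56={q4,q9}
C dims 6,6; δ0: rk 6, SNF 1^5·2
Ȟ^0: (6−6)−0=0 ⇒ 0
Ȟ^1: (6−0)−6=0 plus torsion [2] ⇒ Z/2
Ȟ^2: (0−0)−0=0 ⇒ 0

Ȟ^0 ≅ 0, Ȟ^1 ≅ Z/2, Ȟ^2 ≅ 0


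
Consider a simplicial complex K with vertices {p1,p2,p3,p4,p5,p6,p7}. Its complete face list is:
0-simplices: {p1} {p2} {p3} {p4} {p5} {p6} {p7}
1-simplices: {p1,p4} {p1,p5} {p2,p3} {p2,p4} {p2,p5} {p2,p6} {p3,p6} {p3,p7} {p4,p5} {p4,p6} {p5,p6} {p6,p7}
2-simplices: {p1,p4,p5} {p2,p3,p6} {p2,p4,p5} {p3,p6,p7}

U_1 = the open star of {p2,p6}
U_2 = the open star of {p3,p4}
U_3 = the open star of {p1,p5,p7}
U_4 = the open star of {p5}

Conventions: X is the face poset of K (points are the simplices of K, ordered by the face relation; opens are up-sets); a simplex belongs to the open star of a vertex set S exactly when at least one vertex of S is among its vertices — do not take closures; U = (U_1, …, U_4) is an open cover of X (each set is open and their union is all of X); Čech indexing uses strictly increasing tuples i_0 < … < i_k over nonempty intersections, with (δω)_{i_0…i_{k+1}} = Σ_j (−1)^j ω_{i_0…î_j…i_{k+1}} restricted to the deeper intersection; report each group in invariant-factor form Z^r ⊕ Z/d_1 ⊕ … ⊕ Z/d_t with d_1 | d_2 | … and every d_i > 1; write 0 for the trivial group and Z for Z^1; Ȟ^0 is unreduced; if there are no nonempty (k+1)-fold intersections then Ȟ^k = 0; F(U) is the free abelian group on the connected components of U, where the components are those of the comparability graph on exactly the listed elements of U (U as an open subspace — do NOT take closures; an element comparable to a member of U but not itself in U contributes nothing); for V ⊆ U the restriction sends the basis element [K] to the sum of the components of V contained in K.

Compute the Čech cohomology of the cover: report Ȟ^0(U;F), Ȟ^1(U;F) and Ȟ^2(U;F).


Ȟ^0 = Z,  Ȟ^1 = Z^2,  Ȟ^2 = 0

nonempty overlaps:
  U1={{p2},{p6},{p2,p3},{p2,p4},{p2,p5},{p2,p6},{p3,p6},{p4,p6},{p5,p6},{p6,p7},{p2,p3,p6},{p2,p4,p5},{p3,p6,p7}} U2={{p3},{p4},{p1,p4},{p2,p3},{p2,p4},{p3,p6},{p3,p7},{p4,p5},{p4,p6},{p1,p4,p5},{p2,p3,p6},{p2,p4,p5},{p3,p6,p7}} U3={{p1},{p5},{p7},{p1,p4},{p1,p5},{p2,p5},{p3,p7},{p4,p5},{p5,p6},{p6,p7},{p1,p4,p5},{p2,p4,p5},{p3,p6,p7}} U4={{p5},{p1,p5},{p2,p5},{p4,p5},{p5,p6},{p1,p4,p5},{p2,p4,p5}}
  U12={{p2,p3},{p2,p4},{p3,p6},{p4,p6},{p2,p3,p6},{p2,p4,p5},{p3,p6,p7}} U13={{p2,p5},{p5,p6},{p6,p7},{p2,p4,p5},{p3,p6,p7}} U14={{p2,p5},{p5,p6},{p2,p4,p5}} U23={{p1,p4},{p3,p7},{p4,p5},{p1,p4,p5},{p2,p4,p5},{p3,p6,p7}} U24={{p4,p5},{p1,p4,p5},{p2,p4,p5}} U34={{p5},{p1,p5},{p2,p5},{p4,p5},{p5,p6},{p1,p4,p5},{p2,p4,p5}}
  U123={{p2,p4,p5},{p3,p6,p7}} U124={{p2,p4,p5}} U134={{p2,p5},{p5,p6},{p2,p4,p5}} U234={{p4,p5},{p1,p4,p5},{p2,p4,p5}}
  U1234={{p2,p4,p5}}
components per intersection:
  U1: {{p2},{p6},{p2,p3},{p2,p4},{p2,p5},{p2,p6},{p3,p6},{p4,p6},{p5,p6},{p6,p7},{p2,p3,p6},{p2,p4,p5},{p3,p6,p7}}
  U2: {{p3},{p2,p3},{p3,p6},{p3,p7},{p2,p3,p6},{p3,p6,p7}} {{p4},{p1,p4},{p2,p4},{p4,p5},{p4,p6},{p1,p4,p5},{p2,p4,p5}}
  U3: {{p1},{p5},{p1,p4},{p1,p5},{p2,p5},{p4,p5},{p5,p6},{p1,p4,p5},{p2,p4,p5}} {{p7},{p3,p7},{p6,p7},{p3,p6,p7}}
  U4: {{p5},{p1,p5},{p2,p5},{p4,p5},{p5,p6},{p1,p4,p5},{p2,p4,p5}}
  U12: {{p2,p3},{p3,p6},{p2,p3,p6},{p3,p6,p7}} {{p2,p4},{p2,p4,p5}} {{p4,p6}}
  U13: {{p2,p5},{p2,p4,p5}} {{p5,p6}} {{p6,p7},{p3,p6,p7}}
  U14: {{p2,p5},{p2,p4,p5}} {{p5,p6}}
  U23: {{p1,p4},{p4,p5},{p1,p4,p5},{p2,p4,p5}} {{p3,p7},{p3,p6,p7}}
  U24: {{p4,p5},{p1,p4,p5},{p2,p4,p5}}
  U34: {{p5},{p1,p5},{p2,p5},{p4,p5},{p5,p6},{p1,p4,p5},{p2,p4,p5}}
  U123: {{p2,p4,p5}} {{p3,p6,p7}}
  U124: {{p2,p4,p5}}
  U134: {{p2,p5},{p2,p4,p5}} {{p5,p6}}
  U234: {{p4,p5},{p1,p4,p5},{p2,p4,p5}}
  U1234: {{p2,p4,p5}}
C dims 6,12,6,1; δ0: rk 5, SNF 1^5; δ1: rk 5, SNF 1^5; δ2: rk 1, SNF 1^1
degree 0: 6−5−0 = 1 → Ȟ^0 ≅ Z
degree 1: 12−5−5 = 2 → Ȟ^1 ≅ Z^2
degree 2: 6−1−5 = 0 → Ȟ^2 ≅ 0


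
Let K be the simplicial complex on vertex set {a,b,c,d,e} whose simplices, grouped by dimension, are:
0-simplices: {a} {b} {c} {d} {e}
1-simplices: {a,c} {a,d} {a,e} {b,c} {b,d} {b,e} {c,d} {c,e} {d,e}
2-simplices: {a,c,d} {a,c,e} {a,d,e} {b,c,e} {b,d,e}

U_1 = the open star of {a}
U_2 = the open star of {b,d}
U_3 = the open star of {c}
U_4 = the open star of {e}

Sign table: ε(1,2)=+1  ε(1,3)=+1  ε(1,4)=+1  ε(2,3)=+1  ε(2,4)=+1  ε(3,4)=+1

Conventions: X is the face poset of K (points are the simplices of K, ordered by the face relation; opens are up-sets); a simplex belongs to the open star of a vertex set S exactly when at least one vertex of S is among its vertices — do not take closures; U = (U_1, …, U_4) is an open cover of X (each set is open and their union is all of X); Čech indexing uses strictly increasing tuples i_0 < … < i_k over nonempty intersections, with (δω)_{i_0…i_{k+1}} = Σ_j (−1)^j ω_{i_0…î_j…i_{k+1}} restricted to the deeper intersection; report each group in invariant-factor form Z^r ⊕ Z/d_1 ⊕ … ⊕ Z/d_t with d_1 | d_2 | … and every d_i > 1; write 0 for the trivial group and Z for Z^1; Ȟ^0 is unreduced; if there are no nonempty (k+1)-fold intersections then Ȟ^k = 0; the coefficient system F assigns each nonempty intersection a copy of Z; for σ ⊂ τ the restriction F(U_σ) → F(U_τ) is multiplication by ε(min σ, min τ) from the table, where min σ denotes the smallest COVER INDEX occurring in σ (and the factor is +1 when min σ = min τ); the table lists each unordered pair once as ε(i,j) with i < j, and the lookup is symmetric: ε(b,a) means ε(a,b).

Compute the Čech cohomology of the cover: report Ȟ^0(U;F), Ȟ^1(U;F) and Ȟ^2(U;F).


nerve of the cover:
  U1={{a},{a,c},{a,d},{a,e},{a,c,d},{a,c,e},{a,d,e}} U2={{b},{d},{a,d},{b,c},{b,d},{b,e},{c,d},{d,e},{a,c,d},{a,d,e},{b,c,e},{b,d,e}} U3={{c},{a,c},{b,c},{c,d},{c,e},{a,c,d},{a,c,e},{b,c,e}} U4={{e},{a,e},{b,e},{c,e},{d,e},{a,c,e},{a,d,e},{b,c,e},{b,d,e}}
  U12={{a,d},{a,c,d},{a,d,e}} U13={{a,c},{a,c,d},{a,c,e}} U14={{a,e},{a,c,e},{a,d,e}} U23={{b,c},{c,d},{a,c,d},{b,c,e}} U24={{b,e},{d,e},{a,d,e},{b,c,e},{b,d,e}} U34={{c,e},{a,c,e},{b,c,e}}
  U123={{a,c,d}} U124={{a,d,e}} U134={{a,c,e}} U234={{b,c,e}}
C dims 4,6,4; δ0: rk 3, SNF 1^3; δ1: rk 3, SNF 1^3
Ȟ^0 = (4 − 3) − 0 = 1, so Ȟ^0 ≅ Z
Ȟ^1 = (6 − 3) − 3 = 0, so Ȟ^1 ≅ 0
Ȟ^2 = (4 − 0) − 3 = 1, so Ȟ^2 ≅ Z

Ȟ^0 ≅ Z,  Ȟ^1 ≅ 0,  Ȟ^2 ≅ Z


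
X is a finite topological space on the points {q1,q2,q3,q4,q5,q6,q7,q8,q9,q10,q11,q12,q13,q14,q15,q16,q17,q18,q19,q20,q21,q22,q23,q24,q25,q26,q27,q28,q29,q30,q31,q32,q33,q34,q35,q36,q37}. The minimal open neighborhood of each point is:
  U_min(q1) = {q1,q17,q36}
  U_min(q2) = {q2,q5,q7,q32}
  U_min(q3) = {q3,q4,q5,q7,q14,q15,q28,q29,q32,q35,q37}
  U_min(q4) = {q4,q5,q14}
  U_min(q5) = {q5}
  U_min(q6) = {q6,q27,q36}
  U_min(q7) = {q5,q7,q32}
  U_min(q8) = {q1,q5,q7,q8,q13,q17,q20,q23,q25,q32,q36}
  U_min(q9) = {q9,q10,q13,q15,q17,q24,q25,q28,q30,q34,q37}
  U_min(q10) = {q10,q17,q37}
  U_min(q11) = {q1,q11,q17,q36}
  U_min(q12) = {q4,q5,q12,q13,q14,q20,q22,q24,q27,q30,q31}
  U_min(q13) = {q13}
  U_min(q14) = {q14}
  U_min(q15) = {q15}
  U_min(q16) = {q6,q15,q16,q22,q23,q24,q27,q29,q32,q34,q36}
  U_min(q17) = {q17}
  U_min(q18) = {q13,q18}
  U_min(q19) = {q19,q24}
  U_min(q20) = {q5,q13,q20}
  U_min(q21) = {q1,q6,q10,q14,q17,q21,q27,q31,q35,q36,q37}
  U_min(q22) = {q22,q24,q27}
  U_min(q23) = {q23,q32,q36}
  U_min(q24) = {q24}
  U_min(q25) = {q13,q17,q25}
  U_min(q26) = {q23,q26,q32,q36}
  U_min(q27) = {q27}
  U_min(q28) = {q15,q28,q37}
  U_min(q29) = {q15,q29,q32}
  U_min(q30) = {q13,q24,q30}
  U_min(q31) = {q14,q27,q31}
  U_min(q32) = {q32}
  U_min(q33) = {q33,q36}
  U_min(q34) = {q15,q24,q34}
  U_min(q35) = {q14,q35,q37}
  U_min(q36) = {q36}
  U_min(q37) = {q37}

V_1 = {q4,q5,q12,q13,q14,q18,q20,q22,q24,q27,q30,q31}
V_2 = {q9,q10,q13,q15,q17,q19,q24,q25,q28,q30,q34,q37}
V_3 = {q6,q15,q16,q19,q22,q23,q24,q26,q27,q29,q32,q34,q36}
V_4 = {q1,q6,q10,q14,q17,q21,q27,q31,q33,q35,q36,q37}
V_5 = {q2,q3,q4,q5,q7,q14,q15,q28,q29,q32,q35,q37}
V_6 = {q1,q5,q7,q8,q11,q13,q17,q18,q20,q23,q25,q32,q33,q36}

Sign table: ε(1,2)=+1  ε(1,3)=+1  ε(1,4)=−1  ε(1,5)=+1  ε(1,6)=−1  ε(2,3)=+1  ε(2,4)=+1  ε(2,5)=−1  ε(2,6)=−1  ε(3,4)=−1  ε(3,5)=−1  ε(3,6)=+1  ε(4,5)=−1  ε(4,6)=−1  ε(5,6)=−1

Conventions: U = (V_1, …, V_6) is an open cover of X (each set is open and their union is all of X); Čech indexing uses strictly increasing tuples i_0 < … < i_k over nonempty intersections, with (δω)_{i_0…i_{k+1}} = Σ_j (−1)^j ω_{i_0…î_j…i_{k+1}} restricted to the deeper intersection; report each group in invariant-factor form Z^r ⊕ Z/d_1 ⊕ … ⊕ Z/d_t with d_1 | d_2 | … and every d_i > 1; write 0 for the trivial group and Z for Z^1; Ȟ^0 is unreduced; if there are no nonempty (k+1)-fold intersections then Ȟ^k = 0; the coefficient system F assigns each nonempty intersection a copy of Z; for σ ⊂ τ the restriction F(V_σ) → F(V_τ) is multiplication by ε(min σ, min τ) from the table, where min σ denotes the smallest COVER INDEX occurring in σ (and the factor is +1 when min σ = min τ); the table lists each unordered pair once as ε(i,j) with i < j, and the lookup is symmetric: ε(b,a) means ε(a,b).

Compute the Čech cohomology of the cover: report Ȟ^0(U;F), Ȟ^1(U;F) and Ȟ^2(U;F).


Ȟ^0 = 0,  Ȟ^1 = Z/2,  Ȟ^2 = Z

nerve of the cover:
  V12={q13,q24,q30} V13={q22,q24,q27} V14={q14,q27,q31} V15={q4,q5,q14} V16={q5,q13,q18,q20} V23={q15,q19,q24,q34} V24={q10,q17,q37} V25={q15,q28,q37} V26={q13,q17,q25} V34={q6,q27,q36} V35={q15,q29,q32} V36={q23,q32,q36} V45={q14,q35,q37} V46={q1,q17,q33,q36} V56={q5,q7,q32}
  V123={q24} V126={q13} V134={q27} V145={q14} V156={q5} V235={q15} V245={q37} V246={q17} V346={q36} V356={q32}
C dims 6,15,10; δ0: rk 6, SNF 1^5·2; δ1: rk 9, SNF 1^9
Ȟ^0 = (6 − 6) − 0 = 0, so Ȟ^0 ≅ 0
Ȟ^1 = (15 − 9) − 6 = 0 plus torsion [2], so Ȟ^1 ≅ Z/2
Ȟ^2 = (10 − 0) − 9 = 1, so Ȟ^2 ≅ Z


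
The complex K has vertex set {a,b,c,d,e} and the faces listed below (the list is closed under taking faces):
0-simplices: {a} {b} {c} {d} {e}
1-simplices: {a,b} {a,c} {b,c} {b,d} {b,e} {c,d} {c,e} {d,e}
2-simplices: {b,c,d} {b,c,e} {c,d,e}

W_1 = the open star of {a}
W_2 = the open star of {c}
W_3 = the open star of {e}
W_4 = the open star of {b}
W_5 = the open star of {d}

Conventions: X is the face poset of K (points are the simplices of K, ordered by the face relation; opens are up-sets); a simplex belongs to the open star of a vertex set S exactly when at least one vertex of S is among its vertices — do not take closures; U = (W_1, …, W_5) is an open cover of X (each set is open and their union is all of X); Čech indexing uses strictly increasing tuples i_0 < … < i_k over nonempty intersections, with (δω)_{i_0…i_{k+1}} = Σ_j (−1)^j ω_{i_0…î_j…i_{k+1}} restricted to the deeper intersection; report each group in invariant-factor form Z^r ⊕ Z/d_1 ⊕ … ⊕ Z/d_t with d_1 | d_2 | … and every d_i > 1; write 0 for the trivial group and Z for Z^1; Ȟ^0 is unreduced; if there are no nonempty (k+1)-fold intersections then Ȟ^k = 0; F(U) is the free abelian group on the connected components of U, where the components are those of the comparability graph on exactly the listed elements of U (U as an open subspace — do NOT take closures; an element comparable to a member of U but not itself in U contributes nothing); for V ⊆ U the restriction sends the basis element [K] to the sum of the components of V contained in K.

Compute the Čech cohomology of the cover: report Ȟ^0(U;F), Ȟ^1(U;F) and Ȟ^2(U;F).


Ȟ^0 ≅ Z,  Ȟ^1 ≅ Z,  Ȟ^2 ≅ 0

nerve of the cover:
  W1={{a},{a,b},{a,c}} W2={{c},{a,c},{b,c},{c,d},{c,e},{b,c,d},{b,c,e},{c,d,e}} W3={{e},{b,e},{c,e},{d,e},{b,c,e},{c,d,e}} W4={{b},{a,b},{b,c},{b,d},{b,e},{b,c,d},{b,c,e}} W5={{d},{b,d},{c,d},{d,e},{b,c,d},{c,d,e}}
  W12={{a,c}} W14={{a,b}} W23={{c,e},{b,c,e},{c,d,e}} W24={{b,c},{b,c,d},{b,c,e}} W25={{c,d},{b,c,d},{c,d,e}} W34={{b,e},{b,c,e}} W35={{d,e},{c,d,e}} W45={{b,d},{b,c,d}}
  W234={{b,c,e}} W235={{c,d,e}} W245={{b,c,d}}
components per intersection:
  W1: {{a},{a,b},{a,c}}
  W2: {{c},{a,c},{b,c},{c,d},{c,e},{b,c,d},{b,c,e},{c,d,e}}
  W3: {{e},{b,e},{c,e},{d,e},{b,c,e},{c,d,e}}
  W4: {{b},{a,b},{b,c},{b,d},{b,e},{b,c,d},{b,c,e}}
  W5: {{d},{b,d},{c,d},{d,e},{b,c,d},{c,d,e}}
  W12: {{a,c}}
  W14: {{a,b}}
  W23: {{c,e},{b,c,e},{c,d,e}}
  W24: {{b,c},{b,c,d},{b,c,e}}
  W25: {{c,d},{b,c,d},{c,d,e}}
  W34: {{b,e},{b,c,e}}
  W35: {{d,e},{c,d,e}}
  W45: {{b,d},{b,c,d}}
  W234: {{b,c,e}}
  W235: {{c,d,e}}
  W245: {{b,c,d}}
C dims 5,8,3; δ0: rk 4, SNF 1^4; δ1: rk 3, SNF 1^3
Ȟ^0 = (5 − 4) − 0 = 1, so Ȟ^0 ≅ Z
Ȟ^1 = (8 − 3) − 4 = 1, so Ȟ^1 ≅ Z
Ȟ^2 = (3 − 0) − 3 = 0, so Ȟ^2 ≅ 0


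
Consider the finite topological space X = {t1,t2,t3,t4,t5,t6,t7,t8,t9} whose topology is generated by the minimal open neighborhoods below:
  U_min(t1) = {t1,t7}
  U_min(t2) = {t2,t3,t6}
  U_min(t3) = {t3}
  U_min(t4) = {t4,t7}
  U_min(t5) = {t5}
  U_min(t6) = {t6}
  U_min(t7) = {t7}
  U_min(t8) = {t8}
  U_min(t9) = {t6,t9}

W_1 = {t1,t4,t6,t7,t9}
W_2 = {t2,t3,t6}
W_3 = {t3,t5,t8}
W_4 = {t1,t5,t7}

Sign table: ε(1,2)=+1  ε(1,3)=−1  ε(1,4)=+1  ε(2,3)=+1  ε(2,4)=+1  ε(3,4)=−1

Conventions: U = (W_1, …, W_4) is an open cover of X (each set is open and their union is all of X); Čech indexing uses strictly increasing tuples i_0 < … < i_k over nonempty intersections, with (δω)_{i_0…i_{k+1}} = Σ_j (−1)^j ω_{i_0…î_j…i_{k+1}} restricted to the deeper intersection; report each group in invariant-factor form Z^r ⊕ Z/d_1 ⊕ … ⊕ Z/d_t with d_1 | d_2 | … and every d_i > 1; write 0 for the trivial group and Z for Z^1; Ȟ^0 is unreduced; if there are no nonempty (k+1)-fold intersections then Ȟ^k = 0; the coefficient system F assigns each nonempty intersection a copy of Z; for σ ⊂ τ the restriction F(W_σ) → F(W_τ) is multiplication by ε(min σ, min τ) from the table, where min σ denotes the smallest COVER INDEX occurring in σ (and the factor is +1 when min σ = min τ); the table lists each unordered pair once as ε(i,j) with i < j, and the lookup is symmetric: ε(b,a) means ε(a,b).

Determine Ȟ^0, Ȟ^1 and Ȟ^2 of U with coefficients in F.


nonempty intersections:
  W12={t6} W14={t1,t7} W23={t3} W34={t5}
C dims 4,4; δ0: rk 4, SNF 1^3·2
Ȟ^0: (4−4)−0=0 ⇒ 0
Ȟ^1: (4−0)−4=0 plus torsion [2] ⇒ Z/2
Ȟ^2: (0−0)−0=0 ⇒ 0

Ȟ^0(U;F) ≅ 0, Ȟ^1(U;F) ≅ Z/2 and Ȟ^2(U;F) ≅ 0


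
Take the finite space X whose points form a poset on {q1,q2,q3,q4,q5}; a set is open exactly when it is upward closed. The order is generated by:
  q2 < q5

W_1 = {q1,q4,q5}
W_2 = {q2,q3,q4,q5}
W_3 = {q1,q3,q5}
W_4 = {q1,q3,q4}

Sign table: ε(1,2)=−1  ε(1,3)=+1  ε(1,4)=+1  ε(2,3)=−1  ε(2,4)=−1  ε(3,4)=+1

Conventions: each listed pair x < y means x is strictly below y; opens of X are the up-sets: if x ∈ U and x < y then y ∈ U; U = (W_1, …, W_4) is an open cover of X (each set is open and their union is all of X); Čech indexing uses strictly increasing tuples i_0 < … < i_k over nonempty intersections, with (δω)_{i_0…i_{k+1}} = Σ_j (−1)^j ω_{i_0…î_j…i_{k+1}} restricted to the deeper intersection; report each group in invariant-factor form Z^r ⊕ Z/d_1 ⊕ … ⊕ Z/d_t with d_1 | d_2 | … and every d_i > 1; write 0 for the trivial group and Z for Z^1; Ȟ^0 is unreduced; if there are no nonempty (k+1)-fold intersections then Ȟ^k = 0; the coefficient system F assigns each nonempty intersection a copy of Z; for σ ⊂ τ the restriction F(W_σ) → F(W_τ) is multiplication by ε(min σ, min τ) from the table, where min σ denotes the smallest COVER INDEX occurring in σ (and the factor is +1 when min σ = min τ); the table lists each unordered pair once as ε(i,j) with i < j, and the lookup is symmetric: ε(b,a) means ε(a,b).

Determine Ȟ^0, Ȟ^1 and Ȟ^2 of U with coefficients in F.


nonempty overlaps:
  W12={q4,q5} W13={q1,q5} W14={q1,q4} W23={q3,q5} W24={q3,q4} W34={q1,q3}
  W123={q5} W124={q4} W134={q1} W234={q3}
C dims 4,6,4; δ0: rk 3, SNF 1^3; δ1: rk 3, SNF 1^3
degree 0: 4−3−0 = 1 → Ȟ^0 ≅ Z
degree 1: 6−3−3 = 0 → Ȟ^1 ≅ 0
degree 2: 4−0−3 = 1 → Ȟ^2 ≅ Z

Ȟ^0 ≅ Z; Ȟ^1 ≅ 0; Ȟ^2 ≅ Z
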